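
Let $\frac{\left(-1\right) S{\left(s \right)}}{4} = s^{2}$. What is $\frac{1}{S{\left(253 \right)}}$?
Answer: $- \frac{1}{256036} \approx -3.9057 \cdot 10^{-6}$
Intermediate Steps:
$S{\left(s \right)} = - 4 s^{2}$
$\frac{1}{S{\left(253 \right)}} = \frac{1}{\left(-4\right) 253^{2}} = \frac{1}{\left(-4\right) 64009} = \frac{1}{-256036} = - \frac{1}{256036}$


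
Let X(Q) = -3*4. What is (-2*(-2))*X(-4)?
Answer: -48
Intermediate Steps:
X(Q) = -12
(-2*(-2))*X(-4) = -2*(-2)*(-12) = 4*(-12) = -48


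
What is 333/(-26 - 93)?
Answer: -333/119 ≈ -2.7983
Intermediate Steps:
333/(-26 - 93) = 333/(-119) = -1/119*333 = -333/119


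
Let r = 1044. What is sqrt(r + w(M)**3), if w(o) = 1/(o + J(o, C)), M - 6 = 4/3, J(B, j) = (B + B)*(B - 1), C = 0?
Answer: 3*sqrt(76786370455718)/813604 ≈ 32.311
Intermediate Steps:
J(B, j) = 2*B*(-1 + B) (J(B, j) = (2*B)*(-1 + B) = 2*B*(-1 + B))
M = 22/3 (M = 6 + 4/3 = 22/3 ≈ 7.3333)
w(o) = 1/(o + 2*o*(-1 + o))
sqrt(r + w(M)**3) = sqrt(1044 + (1/((22/3)*(-1 + 2*(22/3))))**3) = sqrt(1044 + (3/(22*(-1 + 44/3)))**3) = sqrt(1044 + (3/(22*(41/3)))**3) = sqrt(1044 + ((3/22)*(3/41))**3) = sqrt(1044 + (9/902)**3) = sqrt(1044 + 729/733870808) = sqrt(766161124281/733870808) = 3*sqrt(76786370455718)/813604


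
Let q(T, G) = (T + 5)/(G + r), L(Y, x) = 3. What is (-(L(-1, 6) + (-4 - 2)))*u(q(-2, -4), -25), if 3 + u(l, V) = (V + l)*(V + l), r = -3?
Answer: 94611/49 ≈ 1930.8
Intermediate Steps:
q(T, G) = (5 + T)/(-3 + G) (q(T, G) = (T + 5)/(G - 3) = (5 + T)/(-3 + G))
u(l, V) = -3 + (V + l)² (u(l, V) = -3 + (V + l)*(V + l) = -3 + (V + l)²)
(-(L(-1, 6) + (-4 - 2)))*u(q(-2, -4), -25) = (-(3 + (-4 - 2)))*(-3 + (-25 + (5 - 2)/(-3 - 4))²) = (-(3 - 6))*(-3 + (-25 + 3/(-7))²) = (-1*(-3))*(-3 + (-25 - ⅐*3)²) = 3*(-3 + (-25 - 3/7)²) = 3*(-3 + (-178/7)²) = 3*(-3 + 31684/49) = 3*(31537/49) = 94611/49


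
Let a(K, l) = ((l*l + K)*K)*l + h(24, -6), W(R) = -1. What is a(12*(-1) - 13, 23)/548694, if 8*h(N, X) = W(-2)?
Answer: -2318401/4389552 ≈ -0.52816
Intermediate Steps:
h(N, X) = -1/8 (h(N, X) = (1/8)*(-1) = -1/8)
a(K, l) = -1/8 + K*l*(K + l**2) (a(K, l) = ((l*l + K)*K)*l - 1/8 = ((l**2 + K)*K)*l - 1/8 = ((K + l**2)*K)*l - 1/8 = (K*(K + l**2))*l - 1/8 = K*l*(K + l**2) - 1/8 = -1/8 + K*l*(K + l**2))
a(12*(-1) - 13, 23)/548694 = (-1/8 + (12*(-1) - 13)*23**3 + 23*(12*(-1) - 13)**2)/548694 = (-1/8 + (-12 - 13)*12167 + 23*(-12 - 13)**2)*(1/548694) = (-1/8 - 25*12167 + 23*(-25)**2)*(1/548694) = (-1/8 - 304175 + 23*625)*(1/548694) = (-1/8 - 304175 + 14375)*(1/548694) = -2318401/8*1/548694 = -2318401/4389552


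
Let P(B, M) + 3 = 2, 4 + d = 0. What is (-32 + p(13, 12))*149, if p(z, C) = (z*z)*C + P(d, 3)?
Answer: 297255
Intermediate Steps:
d = -4 (d = -4 + 0 = -4)
P(B, M) = -1 (P(B, M) = -3 + 2 = -1)
p(z, C) = -1 + C*z² (p(z, C) = (z*z)*C - 1 = z²*C - 1 = C*z² - 1 = -1 + C*z²)
(-32 + p(13, 12))*149 = (-32 + (-1 + 12*13²))*149 = (-32 + (-1 + 12*169))*149 = (-32 + (-1 + 2028))*149 = (-32 + 2027)*149 = 1995*149 = 297255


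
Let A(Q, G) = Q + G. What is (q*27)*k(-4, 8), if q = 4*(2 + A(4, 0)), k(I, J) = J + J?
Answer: 10368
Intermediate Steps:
k(I, J) = 2*J
A(Q, G) = G + Q
q = 24 (q = 4*(2 + (0 + 4)) = 4*(2 + 4) = 4*6 = 24)
(q*27)*k(-4, 8) = (24*27)*(2*8) = 648*16 = 10368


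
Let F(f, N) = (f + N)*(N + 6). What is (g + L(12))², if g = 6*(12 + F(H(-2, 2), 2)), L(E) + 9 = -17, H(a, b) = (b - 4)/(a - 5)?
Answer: 1188100/49 ≈ 24247.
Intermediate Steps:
H(a, b) = (-4 + b)/(-5 + a)
F(f, N) = (6 + N)*(N + f) (F(f, N) = (N + f)*(6 + N) = (6 + N)*(N + f))
L(E) = -26 (L(E) = -9 - 17 = -26)
g = 1272/7 (g = 6*(12 + (2² + 6*2 + 6*((-4 + 2)/(-5 - 2)) + 2*((-4 + 2)/(-5 - 2)))) = 6*(12 + (4 + 12 + 6*(-2/(-7)) + 2*(-2/(-7)))) = 6*(12 + (4 + 12 + 6*(-⅐*(-2)) + 2*(-⅐*(-2)))) = 6*(12 + (4 + 12 + 6*(2/7) + 2*(2/7))) = 6*(12 + (4 + 12 + 12/7 + 4/7)) = 6*(12 + 128/7) = 6*(212/7) = 1272/7 ≈ 181.71)
(g + L(12))² = (1272/7 - 26)² = (1090/7)² = 1188100/49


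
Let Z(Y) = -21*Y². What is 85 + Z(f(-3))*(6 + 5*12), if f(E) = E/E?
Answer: -1301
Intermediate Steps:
f(E) = 1
85 + Z(f(-3))*(6 + 5*12) = 85 + (-21*1²)*(6 + 5*12) = 85 + (-21*1)*(6 + 60) = 85 - 21*66 = 85 - 1386 = -1301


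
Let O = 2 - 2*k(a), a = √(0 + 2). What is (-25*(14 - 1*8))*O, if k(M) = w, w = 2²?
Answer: 900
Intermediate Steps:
w = 4
a = √2 ≈ 1.4142
k(M) = 4
O = -6 (O = 2 - 2*4 = 2 - 8 = -6)
(-25*(14 - 1*8))*O = -25*(14 - 1*8)*(-6) = -25*(14 - 8)*(-6) = -25*6*(-6) = -150*(-6) = 900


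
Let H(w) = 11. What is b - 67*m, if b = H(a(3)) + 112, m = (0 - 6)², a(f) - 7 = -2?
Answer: -2289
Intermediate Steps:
a(f) = 5 (a(f) = 7 - 2 = 5)
m = 36 (m = (-6)² = 36)
b = 123 (b = 11 + 112 = 123)
b - 67*m = 123 - 67*36 = 123 - 2412 = -2289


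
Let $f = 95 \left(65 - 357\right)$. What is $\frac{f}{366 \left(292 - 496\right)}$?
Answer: $\frac{6935}{18666} \approx 0.37153$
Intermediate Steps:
$f = -27740$ ($f = 95 \left(-292\right) = -27740$)
$\frac{f}{366 \left(292 - 496\right)} = - \frac{27740}{366 \left(292 - 496\right)} = - \frac{27740}{366 \left(-204\right)} = - \frac{27740}{-74664} = \left(-27740\right) \left(- \frac{1}{74664}\right) = \frac{6935}{18666}$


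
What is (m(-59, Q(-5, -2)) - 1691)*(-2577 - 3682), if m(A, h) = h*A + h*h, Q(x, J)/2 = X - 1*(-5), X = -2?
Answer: 12574331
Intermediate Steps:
Q(x, J) = 6 (Q(x, J) = 2*(-2 - 1*(-5)) = 2*(-2 + 5) = 2*3 = 6)
m(A, h) = h**2 + A*h (m(A, h) = A*h + h**2 = h**2 + A*h)
(m(-59, Q(-5, -2)) - 1691)*(-2577 - 3682) = (6*(-59 + 6) - 1691)*(-2577 - 3682) = (6*(-53) - 1691)*(-6259) = (-318 - 1691)*(-6259) = -2009*(-6259) = 12574331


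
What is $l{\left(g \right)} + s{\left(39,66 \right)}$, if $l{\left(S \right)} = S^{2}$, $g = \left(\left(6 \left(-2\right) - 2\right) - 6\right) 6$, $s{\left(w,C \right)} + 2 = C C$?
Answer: $18754$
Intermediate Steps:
$s{\left(w,C \right)} = -2 + C^{2}$ ($s{\left(w,C \right)} = -2 + C C = -2 + C^{2}$)
$g = -120$ ($g = \left(\left(-12 - 2\right) - 6\right) 6 = \left(-14 - 6\right) 6 = \left(-20\right) 6 = -120$)
$l{\left(g \right)} + s{\left(39,66 \right)} = \left(-120\right)^{2} - \left(2 - 66^{2}\right) = 14400 + \left(-2 + 4356\right) = 14400 + 4354 = 18754$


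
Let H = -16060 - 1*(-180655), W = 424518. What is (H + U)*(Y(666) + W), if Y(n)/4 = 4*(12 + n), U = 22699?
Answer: 81541439604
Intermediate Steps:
H = 164595 (H = -16060 + 180655 = 164595)
Y(n) = 192 + 16*n (Y(n) = 4*(4*(12 + n)) = 4*(48 + 4*n) = 192 + 16*n)
(H + U)*(Y(666) + W) = (164595 + 22699)*((192 + 16*666) + 424518) = 187294*((192 + 10656) + 424518) = 187294*(10848 + 424518) = 187294*435366 = 81541439604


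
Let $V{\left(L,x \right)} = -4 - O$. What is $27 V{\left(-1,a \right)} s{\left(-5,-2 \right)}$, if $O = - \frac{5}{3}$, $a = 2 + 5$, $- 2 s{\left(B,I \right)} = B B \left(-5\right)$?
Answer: $- \frac{7875}{2} \approx -3937.5$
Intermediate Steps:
$s{\left(B,I \right)} = \frac{5 B^{2}}{2}$ ($s{\left(B,I \right)} = - \frac{B B \left(-5\right)}{2} = - \frac{B^{2} \left(-5\right)}{2} = - \frac{\left(-5\right) B^{2}}{2} = \frac{5 B^{2}}{2}$)
$a = 7$
$O = - \frac{5}{3}$ ($O = \left(-5\right) \frac{1}{3} = - \frac{5}{3} \approx -1.6667$)
$V{\left(L,x \right)} = - \frac{7}{3}$ ($V{\left(L,x \right)} = -4 - - \frac{5}{3} = -4 + \frac{5}{3} = - \frac{7}{3}$)
$27 V{\left(-1,a \right)} s{\left(-5,-2 \right)} = 27 \left(- \frac{7}{3}\right) \frac{5 \left(-5\right)^{2}}{2} = - 63 \cdot \frac{5}{2} \cdot 25 = \left(-63\right) \frac{125}{2} = - \frac{7875}{2}$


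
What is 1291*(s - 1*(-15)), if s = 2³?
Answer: 29693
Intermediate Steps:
s = 8
1291*(s - 1*(-15)) = 1291*(8 - 1*(-15)) = 1291*(8 + 15) = 1291*23 = 29693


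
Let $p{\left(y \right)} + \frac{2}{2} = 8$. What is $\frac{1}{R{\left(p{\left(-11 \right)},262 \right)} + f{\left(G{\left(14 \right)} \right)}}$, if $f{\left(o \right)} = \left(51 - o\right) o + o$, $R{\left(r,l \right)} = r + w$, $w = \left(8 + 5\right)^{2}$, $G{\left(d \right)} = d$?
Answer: $\frac{1}{708} \approx 0.0014124$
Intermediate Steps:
$w = 169$ ($w = 13^{2} = 169$)
$p{\left(y \right)} = 7$ ($p{\left(y \right)} = -1 + 8 = 7$)
$R{\left(r,l \right)} = 169 + r$ ($R{\left(r,l \right)} = r + 169 = 169 + r$)
$f{\left(o \right)} = o + o \left(51 - o\right)$ ($f{\left(o \right)} = o \left(51 - o\right) + o = o + o \left(51 - o\right)$)
$\frac{1}{R{\left(p{\left(-11 \right)},262 \right)} + f{\left(G{\left(14 \right)} \right)}} = \frac{1}{\left(169 + 7\right) + 14 \left(52 - 14\right)} = \frac{1}{176 + 14 \left(52 - 14\right)} = \frac{1}{176 + 14 \cdot 38} = \frac{1}{176 + 532} = \frac{1}{708}$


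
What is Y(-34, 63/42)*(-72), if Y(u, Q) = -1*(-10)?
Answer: -720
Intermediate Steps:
Y(u, Q) = 10
Y(-34, 63/42)*(-72) = 10*(-72) = -720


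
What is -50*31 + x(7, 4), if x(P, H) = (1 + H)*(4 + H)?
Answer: -1510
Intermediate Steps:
-50*31 + x(7, 4) = -50*31 + (4 + 4² + 5*4) = -1550 + (4 + 16 + 20) = -1550 + 40 = -1510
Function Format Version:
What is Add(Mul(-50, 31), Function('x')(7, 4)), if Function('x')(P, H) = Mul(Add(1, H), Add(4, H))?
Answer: -1510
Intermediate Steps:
Add(Mul(-50, 31), Function('x')(7, 4)) = Add(Mul(-50, 31), Add(4, Pow(4, 2), Mul(5, 4))) = Add(-1550, Add(4, 16, 20)) = Add(-1550, 40) = -1510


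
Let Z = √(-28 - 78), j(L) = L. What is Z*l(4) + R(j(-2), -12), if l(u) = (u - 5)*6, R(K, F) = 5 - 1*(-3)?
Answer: 8 - 6*I*√106 ≈ 8.0 - 61.774*I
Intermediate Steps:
R(K, F) = 8 (R(K, F) = 5 + 3 = 8)
Z = I*√106 (Z = √(-106) = I*√106 ≈ 10.296*I)
l(u) = -30 + 6*u (l(u) = (-5 + u)*6 = -30 + 6*u)
Z*l(4) + R(j(-2), -12) = (I*√106)*(-30 + 6*4) + 8 = (I*√106)*(-30 + 24) + 8 = (I*√106)*(-6) + 8 = -6*I*√106 + 8 = 8 - 6*I*√106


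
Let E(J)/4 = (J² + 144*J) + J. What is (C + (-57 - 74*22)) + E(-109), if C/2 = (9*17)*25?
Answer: -9731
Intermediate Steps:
E(J) = 4*J² + 580*J (E(J) = 4*((J² + 144*J) + J) = 4*(J² + 145*J) = 4*J² + 580*J)
C = 7650 (C = 2*((9*17)*25) = 2*(153*25) = 2*3825 = 7650)
(C + (-57 - 74*22)) + E(-109) = (7650 + (-57 - 74*22)) + 4*(-109)*(145 - 109) = (7650 + (-57 - 1628)) + 4*(-109)*36 = (7650 - 1685) - 15696 = 5965 - 15696 = -9731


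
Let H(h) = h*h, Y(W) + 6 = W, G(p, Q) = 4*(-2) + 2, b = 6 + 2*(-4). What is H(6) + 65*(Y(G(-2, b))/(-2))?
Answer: 426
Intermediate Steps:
b = -2 (b = 6 - 8 = -2)
G(p, Q) = -6 (G(p, Q) = -8 + 2 = -6)
Y(W) = -6 + W
H(h) = h²
H(6) + 65*(Y(G(-2, b))/(-2)) = 6² + 65*((-6 - 6)/(-2)) = 36 + 65*(-12*(-½)) = 36 + 65*6 = 36 + 390 = 426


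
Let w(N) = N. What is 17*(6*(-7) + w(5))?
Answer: -629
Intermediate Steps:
17*(6*(-7) + w(5)) = 17*(6*(-7) + 5) = 17*(-42 + 5) = 17*(-37) = -629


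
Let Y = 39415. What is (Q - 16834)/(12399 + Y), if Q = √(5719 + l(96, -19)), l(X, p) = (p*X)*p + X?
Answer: -8417/25907 + √40471/51814 ≈ -0.32101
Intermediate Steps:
l(X, p) = X + X*p² (l(X, p) = (X*p)*p + X = X*p² + X = X + X*p²)
Q = √40471 (Q = √(5719 + 96*(1 + (-19)²)) = √(5719 + 96*(1 + 361)) = √(5719 + 96*362) = √(5719 + 34752) = √40471 ≈ 201.17)
(Q - 16834)/(12399 + Y) = (√40471 - 16834)/(12399 + 39415) = (-16834 + √40471)/51814 = (-16834 + √40471)*(1/51814) = -8417/25907 + √40471/51814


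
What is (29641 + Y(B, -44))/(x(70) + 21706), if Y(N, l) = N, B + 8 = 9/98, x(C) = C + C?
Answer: 2904043/2140908 ≈ 1.3565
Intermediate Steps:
x(C) = 2*C
B = -775/98 (B = -8 + 9/98 = -775/98 ≈ -7.9082)
(29641 + Y(B, -44))/(x(70) + 21706) = (29641 - 775/98)/(2*70 + 21706) = 2904043/(98*(140 + 21706)) = (2904043/98)/21846 = (2904043/98)*(1/21846) = 2904043/2140908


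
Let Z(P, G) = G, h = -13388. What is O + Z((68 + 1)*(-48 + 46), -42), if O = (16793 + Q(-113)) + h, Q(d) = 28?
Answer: 3391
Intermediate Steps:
O = 3433 (O = (16793 + 28) - 13388 = 16821 - 13388 = 3433)
O + Z((68 + 1)*(-48 + 46), -42) = 3433 - 42 = 3391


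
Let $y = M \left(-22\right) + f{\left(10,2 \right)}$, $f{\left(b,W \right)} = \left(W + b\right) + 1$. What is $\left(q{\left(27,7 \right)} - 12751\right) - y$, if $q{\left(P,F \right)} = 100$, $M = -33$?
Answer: $-13390$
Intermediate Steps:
$f{\left(b,W \right)} = 1 + W + b$
$y = 739$ ($y = \left(-33\right) \left(-22\right) + \left(1 + 2 + 10\right) = 726 + 13 = 739$)
$\left(q{\left(27,7 \right)} - 12751\right) - y = \left(100 - 12751\right) - 739 = -12651 - 739 = -13390$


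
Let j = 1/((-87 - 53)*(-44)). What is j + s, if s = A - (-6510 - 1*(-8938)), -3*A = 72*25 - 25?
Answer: -55803437/18480 ≈ -3019.7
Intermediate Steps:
A = -1775/3 (A = -(72*25 - 25)/3 = -(1800 - 25)/3 = -⅓*1775 = -1775/3 ≈ -591.67)
j = 1/6160 (j = 1/(-140*(-44)) = 1/6160 ≈ 0.00016234)
s = -9059/3 (s = -1775/3 - (-6510 - 1*(-8938)) = -1775/3 - (-6510 + 8938) = -1775/3 - 1*2428 = -1775/3 - 2428 = -9059/3 ≈ -3019.7)
j + s = 1/6160 - 9059/3 = -55803437/18480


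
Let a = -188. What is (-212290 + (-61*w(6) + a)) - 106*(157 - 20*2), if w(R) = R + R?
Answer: -225612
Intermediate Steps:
w(R) = 2*R
(-212290 + (-61*w(6) + a)) - 106*(157 - 20*2) = (-212290 + (-122*6 - 188)) - 106*(157 - 20*2) = (-212290 + (-61*12 - 188)) - 106*(157 - 40) = (-212290 + (-732 - 188)) - 106*117 = (-212290 - 920) - 12402 = -213210 - 12402 = -225612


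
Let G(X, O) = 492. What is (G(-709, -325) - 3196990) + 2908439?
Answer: -288059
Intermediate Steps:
(G(-709, -325) - 3196990) + 2908439 = (492 - 3196990) + 2908439 = -3196498 + 2908439 = -288059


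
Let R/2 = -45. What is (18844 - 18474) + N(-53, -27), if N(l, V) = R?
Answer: 280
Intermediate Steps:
R = -90 (R = 2*(-45) = -90)
N(l, V) = -90
(18844 - 18474) + N(-53, -27) = (18844 - 18474) - 90 = 370 - 90 = 280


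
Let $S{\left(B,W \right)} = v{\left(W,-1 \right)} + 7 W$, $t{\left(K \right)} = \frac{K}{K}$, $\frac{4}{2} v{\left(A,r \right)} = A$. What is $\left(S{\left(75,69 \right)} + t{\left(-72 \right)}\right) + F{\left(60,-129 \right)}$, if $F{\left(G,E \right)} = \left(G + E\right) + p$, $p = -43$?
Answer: $\frac{813}{2} \approx 406.5$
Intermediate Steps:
$v{\left(A,r \right)} = \frac{A}{2}$
$t{\left(K \right)} = 1$
$F{\left(G,E \right)} = -43 + E + G$ ($F{\left(G,E \right)} = \left(G + E\right) - 43 = \left(E + G\right) - 43 = -43 + E + G$)
$S{\left(B,W \right)} = \frac{15 W}{2}$ ($S{\left(B,W \right)} = \frac{W}{2} + 7 W = \frac{15 W}{2}$)
$\left(S{\left(75,69 \right)} + t{\left(-72 \right)}\right) + F{\left(60,-129 \right)} = \left(\frac{15}{2} \cdot 69 + 1\right) - 112 = \left(\frac{1035}{2} + 1\right) - 112 = \frac{1037}{2} - 112 = \frac{813}{2}$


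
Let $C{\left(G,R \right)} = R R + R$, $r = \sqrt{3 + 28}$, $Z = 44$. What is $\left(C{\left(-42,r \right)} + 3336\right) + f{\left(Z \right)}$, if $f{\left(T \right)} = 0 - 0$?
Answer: $3367 + \sqrt{31} \approx 3372.6$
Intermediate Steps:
$r = \sqrt{31} \approx 5.5678$
$C{\left(G,R \right)} = R + R^{2}$ ($C{\left(G,R \right)} = R^{2} + R = R + R^{2}$)
$f{\left(T \right)} = 0$ ($f{\left(T \right)} = 0 + 0 = 0$)
$\left(C{\left(-42,r \right)} + 3336\right) + f{\left(Z \right)} = \left(\sqrt{31} \left(1 + \sqrt{31}\right) + 3336\right) + 0 = \left(3336 + \sqrt{31} \left(1 + \sqrt{31}\right)\right) + 0 = 3336 + \sqrt{31} \left(1 + \sqrt{31}\right)$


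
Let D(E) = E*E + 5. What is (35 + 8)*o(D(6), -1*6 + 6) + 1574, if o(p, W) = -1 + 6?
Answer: 1789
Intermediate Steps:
D(E) = 5 + E² (D(E) = E² + 5 = 5 + E²)
o(p, W) = 5
(35 + 8)*o(D(6), -1*6 + 6) + 1574 = (35 + 8)*5 + 1574 = 43*5 + 1574 = 215 + 1574 = 1789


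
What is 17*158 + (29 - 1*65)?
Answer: 2650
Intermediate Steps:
17*158 + (29 - 1*65) = 2686 + (29 - 65) = 2686 - 36 = 2650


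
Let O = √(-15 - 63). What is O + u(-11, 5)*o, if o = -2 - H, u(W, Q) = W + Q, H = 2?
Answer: 24 + I*√78 ≈ 24.0 + 8.8318*I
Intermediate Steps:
u(W, Q) = Q + W
o = -4 (o = -2 - 1*2 = -2 - 2 = -4)
O = I*√78 (O = √(-78) = I*√78 ≈ 8.8318*I)
O + u(-11, 5)*o = I*√78 + (5 - 11)*(-4) = I*√78 - 6*(-4) = I*√78 + 24 = 24 + I*√78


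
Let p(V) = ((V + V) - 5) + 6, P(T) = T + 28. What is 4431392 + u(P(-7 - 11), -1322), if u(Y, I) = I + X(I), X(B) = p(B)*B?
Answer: 7924116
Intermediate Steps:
P(T) = 28 + T
p(V) = 1 + 2*V (p(V) = (2*V - 5) + 6 = (-5 + 2*V) + 6 = 1 + 2*V)
X(B) = B*(1 + 2*B) (X(B) = (1 + 2*B)*B = B*(1 + 2*B))
u(Y, I) = I + I*(1 + 2*I)
4431392 + u(P(-7 - 11), -1322) = 4431392 + 2*(-1322)*(1 - 1322) = 4431392 + 2*(-1322)*(-1321) = 4431392 + 3492724 = 7924116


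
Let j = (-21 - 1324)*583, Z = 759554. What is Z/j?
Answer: -759554/784135 ≈ -0.96865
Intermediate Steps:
j = -784135 (j = -1345*583 = -784135)
Z/j = 759554/(-784135) = 759554*(-1/784135) = -759554/784135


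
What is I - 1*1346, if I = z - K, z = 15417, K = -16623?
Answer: 30694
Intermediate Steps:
I = 32040 (I = 15417 - 1*(-16623) = 15417 + 16623 = 32040)
I - 1*1346 = 32040 - 1*1346 = 32040 - 1346 = 30694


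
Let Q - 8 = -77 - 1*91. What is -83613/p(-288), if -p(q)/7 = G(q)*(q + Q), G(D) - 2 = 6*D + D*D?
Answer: -83613/254699648 ≈ -0.00032828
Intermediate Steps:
G(D) = 2 + D**2 + 6*D (G(D) = 2 + (6*D + D*D) = 2 + (6*D + D**2) = 2 + (D**2 + 6*D) = 2 + D**2 + 6*D)
Q = -160 (Q = 8 + (-77 - 1*91) = 8 + (-77 - 91) = 8 - 168 = -160)
p(q) = -7*(-160 + q)*(2 + q**2 + 6*q) (p(q) = -7*(2 + q**2 + 6*q)*(q - 160) = -7*(2 + q**2 + 6*q)*(-160 + q) = -7*(-160 + q)*(2 + q**2 + 6*q))
-83613/p(-288) = -83613*(-1/(7*(-160 - 288)*(2 + (-288)**2 + 6*(-288)))) = -83613*1/(3136*(2 + 82944 - 1728)) = -83613/((-7*(-448)*81218)) = -83613/254699648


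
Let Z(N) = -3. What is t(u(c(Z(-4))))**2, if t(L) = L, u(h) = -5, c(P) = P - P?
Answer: 25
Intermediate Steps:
c(P) = 0
t(u(c(Z(-4))))**2 = (-5)**2 = 25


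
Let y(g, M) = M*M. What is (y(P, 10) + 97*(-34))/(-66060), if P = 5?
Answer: 533/11010 ≈ 0.048411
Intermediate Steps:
y(g, M) = M²
(y(P, 10) + 97*(-34))/(-66060) = (10² + 97*(-34))/(-66060) = (100 - 3298)*(-1/66060) = -3198*(-1/66060) = 533/11010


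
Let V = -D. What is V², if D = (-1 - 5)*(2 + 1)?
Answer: 324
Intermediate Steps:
D = -18 (D = -6*3 = -18)
V = 18 (V = -1*(-18) = 18)
V² = 18² = 324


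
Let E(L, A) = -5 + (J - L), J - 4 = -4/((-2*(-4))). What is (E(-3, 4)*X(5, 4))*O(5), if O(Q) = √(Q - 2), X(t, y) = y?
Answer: 6*√3 ≈ 10.392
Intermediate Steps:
O(Q) = √(-2 + Q)
J = 7/2 (J = 4 - 4/((-2*(-4))) = 4 - 4/8 = 4 - 4*⅛ = 4 - ½ = 7/2 ≈ 3.5000)
E(L, A) = -3/2 - L (E(L, A) = -5 + (7/2 - L) = -3/2 - L)
(E(-3, 4)*X(5, 4))*O(5) = ((-3/2 - 1*(-3))*4)*√(-2 + 5) = ((-3/2 + 3)*4)*√3 = ((3/2)*4)*√3 = 6*√3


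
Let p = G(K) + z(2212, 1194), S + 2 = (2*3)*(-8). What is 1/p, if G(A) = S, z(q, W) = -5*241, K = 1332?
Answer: -1/1255 ≈ -0.00079681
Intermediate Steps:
S = -50 (S = -2 + (2*3)*(-8) = -2 + 6*(-8) = -2 - 48 = -50)
z(q, W) = -1205
G(A) = -50
p = -1255 (p = -50 - 1205 = -1255)
1/p = 1/(-1255) = -1/1255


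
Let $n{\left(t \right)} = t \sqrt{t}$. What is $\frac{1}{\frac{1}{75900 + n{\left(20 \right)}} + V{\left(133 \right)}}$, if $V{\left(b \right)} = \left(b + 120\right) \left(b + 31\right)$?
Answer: $\frac{239027196659900}{9917716446961813601} + \frac{40 \sqrt{5}}{9917716446961813601} \approx 2.4101 \cdot 10^{-5}$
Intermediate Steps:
$n{\left(t \right)} = t^{\frac{3}{2}}$
$V{\left(b \right)} = \left(31 + b\right) \left(120 + b\right)$ ($V{\left(b \right)} = \left(120 + b\right) \left(31 + b\right) = \left(31 + b\right) \left(120 + b\right)$)
$\frac{1}{\frac{1}{75900 + n{\left(20 \right)}} + V{\left(133 \right)}} = \frac{1}{\frac{1}{75900 + 20^{\frac{3}{2}}} + \left(3720 + 133^{2} + 151 \cdot 133\right)} = \frac{1}{\frac{1}{75900 + 40 \sqrt{5}} + \left(3720 + 17689 + 20083\right)} = \frac{1}{\frac{1}{75900 + 40 \sqrt{5}} + 41492} = \frac{1}{41492 + \frac{1}{75900 + 40 \sqrt{5}}}$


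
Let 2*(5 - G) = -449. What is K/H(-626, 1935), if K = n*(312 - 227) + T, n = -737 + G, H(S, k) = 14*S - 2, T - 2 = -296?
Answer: 86863/17532 ≈ 4.9545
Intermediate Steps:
T = -294 (T = 2 - 296 = -294)
G = 459/2 (G = 5 - ½*(-449) = 5 + 449/2 = 459/2 ≈ 229.50)
H(S, k) = -2 + 14*S
n = -1015/2 (n = -737 + 459/2 = -1015/2 ≈ -507.50)
K = -86863/2 (K = -1015*(312 - 227)/2 - 294 = -1015/2*85 - 294 = -86275/2 - 294 = -86863/2 ≈ -43432.)
K/H(-626, 1935) = -86863/(2*(-2 + 14*(-626))) = -86863/(2*(-2 - 8764)) = -86863/2/(-8766) = -86863/2*(-1/8766) = 86863/17532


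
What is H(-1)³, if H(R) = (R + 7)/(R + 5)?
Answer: 27/8 ≈ 3.3750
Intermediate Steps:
H(R) = (7 + R)/(5 + R)
H(-1)³ = ((7 - 1)/(5 - 1))³ = (6/4)³ = ((¼)*6)³ = (3/2)³ = 27/8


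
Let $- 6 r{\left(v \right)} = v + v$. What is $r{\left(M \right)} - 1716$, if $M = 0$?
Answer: $-1716$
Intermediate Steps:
$r{\left(v \right)} = - \frac{v}{3}$ ($r{\left(v \right)} = - \frac{v + v}{6} = - \frac{2 v}{6} = - \frac{v}{3}$)
$r{\left(M \right)} - 1716 = \left(- \frac{1}{3}\right) 0 - 1716 = 0 - 1716 = -1716$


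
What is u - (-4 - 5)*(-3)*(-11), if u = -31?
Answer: 266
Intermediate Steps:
u - (-4 - 5)*(-3)*(-11) = -31 - (-4 - 5)*(-3)*(-11) = -31 - (-9)*(-3)*(-11) = -31 - 1*27*(-11) = -31 - 27*(-11) = -31 + 297 = 266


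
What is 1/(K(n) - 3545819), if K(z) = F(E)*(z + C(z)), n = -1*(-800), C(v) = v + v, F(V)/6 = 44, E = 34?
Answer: -1/2912219 ≈ -3.4338e-7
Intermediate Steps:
F(V) = 264 (F(V) = 6*44 = 264)
C(v) = 2*v
n = 800
K(z) = 792*z (K(z) = 264*(z + 2*z) = 264*(3*z) = 792*z)
1/(K(n) - 3545819) = 1/(792*800 - 3545819) = 1/(633600 - 3545819) = 1/(-2912219) = -1/2912219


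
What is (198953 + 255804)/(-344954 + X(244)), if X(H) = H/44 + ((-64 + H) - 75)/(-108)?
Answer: -180083772/136599973 ≈ -1.3183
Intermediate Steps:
X(H) = 139/108 + 4*H/297 (X(H) = H*(1/44) + (-139 + H)*(-1/108) = H/44 + (139/108 - H/108) = 139/108 + 4*H/297)
(198953 + 255804)/(-344954 + X(244)) = (198953 + 255804)/(-344954 + (139/108 + (4/297)*244)) = 454757/(-344954 + (139/108 + 976/297)) = 454757/(-344954 + 1811/396) = 454757/(-136599973/396) = 454757*(-396/136599973) = -180083772/136599973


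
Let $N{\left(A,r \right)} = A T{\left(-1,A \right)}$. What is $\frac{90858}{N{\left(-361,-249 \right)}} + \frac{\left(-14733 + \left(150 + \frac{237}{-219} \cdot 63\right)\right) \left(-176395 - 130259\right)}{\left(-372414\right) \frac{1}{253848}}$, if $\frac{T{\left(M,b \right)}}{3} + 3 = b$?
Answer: $- \frac{6854779446232575761}{2238332278} \approx -3.0624 \cdot 10^{9}$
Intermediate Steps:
$T{\left(M,b \right)} = -9 + 3 b$
$N{\left(A,r \right)} = A \left(-9 + 3 A\right)$
$\frac{90858}{N{\left(-361,-249 \right)}} + \frac{\left(-14733 + \left(150 + \frac{237}{-219} \cdot 63\right)\right) \left(-176395 - 130259\right)}{\left(-372414\right) \frac{1}{253848}} = \frac{90858}{3 \left(-361\right) \left(-3 - 361\right)} + \frac{\left(-14733 + \left(150 + \frac{237}{-219} \cdot 63\right)\right) \left(-176395 - 130259\right)}{\left(-372414\right) \frac{1}{253848}} = \frac{90858}{3 \left(-361\right) \left(-364\right)} + \frac{\left(-14733 + \left(150 + 237 \left(- \frac{1}{219}\right) 63\right)\right) \left(-306654\right)}{\left(-372414\right) \frac{1}{253848}} = \frac{90858}{394212} + \frac{\left(-14733 + \left(150 - \frac{4977}{73}\right)\right) \left(-306654\right)}{- \frac{8867}{6044}} = 90858 \cdot \frac{1}{394212} + \left(-14733 + \left(150 - \frac{4977}{73}\right)\right) \left(-306654\right) \left(- \frac{6044}{8867}\right) = \frac{797}{3458} + \left(-14733 + \frac{5973}{73}\right) \left(-306654\right) \left(- \frac{6044}{8867}\right) = \frac{797}{3458} + \left(- \frac{1069536}{73}\right) \left(-306654\right) \left(- \frac{6044}{8867}\right) = \frac{797}{3458} + \frac{327977492544}{73} \left(- \frac{6044}{8867}\right) = \frac{797}{3458} - \frac{1982295964935936}{647291} = - \frac{6854779446232575761}{2238332278}$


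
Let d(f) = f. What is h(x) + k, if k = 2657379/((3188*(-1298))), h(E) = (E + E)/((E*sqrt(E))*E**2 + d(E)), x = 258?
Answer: -276159090234599431/430030094768501128 + 133128*sqrt(258)/1143137652767 ≈ -0.64218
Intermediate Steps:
h(E) = 2*E/(E + E**(7/2)) (h(E) = (E + E)/((E*sqrt(E))*E**2 + E) = (2*E)/(E**(3/2)*E**2 + E) = (2*E)/(E**(7/2) + E) = (2*E)/(E + E**(7/2)) = 2*E/(E + E**(7/2)))
k = -2657379/4138024 (k = 2657379/(-4138024) = 2657379*(-1/4138024) = -2657379/4138024 ≈ -0.64219)
h(x) + k = 2*258/(258 + 258**(7/2)) - 2657379/4138024 = 2*258/(258 + 17173512*sqrt(258)) - 2657379/4138024 = 516/(258 + 17173512*sqrt(258)) - 2657379/4138024 = -2657379/4138024 + 516/(258 + 17173512*sqrt(258))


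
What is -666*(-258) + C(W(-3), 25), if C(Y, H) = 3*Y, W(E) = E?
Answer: 171819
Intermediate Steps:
-666*(-258) + C(W(-3), 25) = -666*(-258) + 3*(-3) = 171828 - 9 = 171819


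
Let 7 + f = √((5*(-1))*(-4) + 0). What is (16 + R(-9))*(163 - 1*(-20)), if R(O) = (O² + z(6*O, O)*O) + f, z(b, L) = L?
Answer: 31293 + 366*√5 ≈ 32111.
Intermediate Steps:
f = -7 + 2*√5 (f = -7 + √((5*(-1))*(-4) + 0) = -7 + √(-5*(-4) + 0) = -7 + √(20 + 0) = -7 + √20 = -7 + 2*√5 ≈ -2.5279)
R(O) = -7 + 2*√5 + 2*O² (R(O) = (O² + O*O) + (-7 + 2*√5) = (O² + O²) + (-7 + 2*√5) = 2*O² + (-7 + 2*√5) = -7 + 2*√5 + 2*O²)
(16 + R(-9))*(163 - 1*(-20)) = (16 + (-7 + 2*√5 + 2*(-9)²))*(163 - 1*(-20)) = (16 + (-7 + 2*√5 + 2*81))*(163 + 20) = (16 + (-7 + 2*√5 + 162))*183 = (16 + (155 + 2*√5))*183 = (171 + 2*√5)*183 = 31293 + 366*√5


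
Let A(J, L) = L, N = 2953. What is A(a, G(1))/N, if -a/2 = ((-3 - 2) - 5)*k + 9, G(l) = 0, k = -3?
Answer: 0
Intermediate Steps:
a = -78 (a = -2*(((-3 - 2) - 5)*(-3) + 9) = -2*((-5 - 5)*(-3) + 9) = -2*(-10*(-3) + 9) = -2*(30 + 9) = -2*39 = -78)
A(a, G(1))/N = 0/2953 = 0*(1/2953) = 0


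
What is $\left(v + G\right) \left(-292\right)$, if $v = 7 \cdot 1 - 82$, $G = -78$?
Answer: $44676$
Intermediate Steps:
$v = -75$ ($v = 7 - 82 = -75$)
$\left(v + G\right) \left(-292\right) = \left(-75 - 78\right) \left(-292\right) = \left(-153\right) \left(-292\right) = 44676$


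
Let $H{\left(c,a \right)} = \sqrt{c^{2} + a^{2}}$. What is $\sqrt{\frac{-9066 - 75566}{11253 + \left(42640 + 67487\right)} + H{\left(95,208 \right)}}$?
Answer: $\frac{\sqrt{-2221590 + 3186225 \sqrt{52289}}}{1785} \approx 15.099$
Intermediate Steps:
$H{\left(c,a \right)} = \sqrt{a^{2} + c^{2}}$
$\sqrt{\frac{-9066 - 75566}{11253 + \left(42640 + 67487\right)} + H{\left(95,208 \right)}} = \sqrt{\frac{-9066 - 75566}{11253 + \left(42640 + 67487\right)} + \sqrt{208^{2} + 95^{2}}} = \sqrt{- \frac{84632}{11253 + 110127} + \sqrt{43264 + 9025}} = \sqrt{- \frac{84632}{121380} + \sqrt{52289}} = \sqrt{\left(-84632\right) \frac{1}{121380} + \sqrt{52289}} = \sqrt{- \frac{21158}{30345} + \sqrt{52289}}$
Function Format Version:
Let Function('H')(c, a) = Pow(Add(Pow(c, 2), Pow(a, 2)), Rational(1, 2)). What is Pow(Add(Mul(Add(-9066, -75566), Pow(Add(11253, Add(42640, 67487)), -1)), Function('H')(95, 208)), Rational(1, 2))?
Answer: Mul(Rational(1, 1785), Pow(Add(-2221590, Mul(3186225, Pow(52289, Rational(1, 2)))), Rational(1, 2))) ≈ 15.099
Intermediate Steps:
Function('H')(c, a) = Pow(Add(Pow(a, 2), Pow(c, 2)), Rational(1, 2))
Pow(Add(Mul(Add(-9066, -75566), Pow(Add(11253, Add(42640, 67487)), -1)), Function('H')(95, 208)), Rational(1, 2)) = Pow(Add(Mul(Add(-9066, -75566), Pow(Add(11253, Add(42640, 67487)), -1)), Pow(Add(Pow(208, 2), Pow(95, 2)), Rational(1, 2))), Rational(1, 2)) = Pow(Add(Mul(-84632, Pow(Add(11253, 110127), -1)), Pow(Add(43264, 9025), Rational(1, 2))), Rational(1, 2)) = Pow(Add(Mul(-84632, Pow(121380, -1)), Pow(52289, Rational(1, 2))), Rational(1, 2)) = Pow(Add(Mul(-84632, Rational(1, 121380)), Pow(52289, Rational(1, 2))), Rational(1, 2)) = Pow(Add(Rational(-21158, 30345), Pow(52289, Rational(1, 2))), Rational(1, 2))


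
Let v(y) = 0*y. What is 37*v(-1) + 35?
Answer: 35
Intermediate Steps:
v(y) = 0
37*v(-1) + 35 = 37*0 + 35 = 0 + 35 = 35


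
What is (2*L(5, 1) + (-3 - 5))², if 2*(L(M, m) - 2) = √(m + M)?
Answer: (4 - √6)² ≈ 2.4041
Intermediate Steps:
L(M, m) = 2 + √(M + m)/2 (L(M, m) = 2 + √(m + M)/2 = 2 + √(M + m)/2)
(2*L(5, 1) + (-3 - 5))² = (2*(2 + √(5 + 1)/2) + (-3 - 5))² = (2*(2 + √6/2) - 8)² = ((4 + √6) - 8)² = (-4 + √6)²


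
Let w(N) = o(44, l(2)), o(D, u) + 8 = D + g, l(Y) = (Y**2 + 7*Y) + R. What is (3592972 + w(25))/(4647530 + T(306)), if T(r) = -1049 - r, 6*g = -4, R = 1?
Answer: 10779022/13938525 ≈ 0.77333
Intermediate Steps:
g = -2/3 (g = (1/6)*(-4) = -2/3 ≈ -0.66667)
l(Y) = 1 + Y**2 + 7*Y (l(Y) = (Y**2 + 7*Y) + 1 = 1 + Y**2 + 7*Y)
o(D, u) = -26/3 + D (o(D, u) = -8 + (D - 2/3) = -8 + (-2/3 + D) = -26/3 + D)
w(N) = 106/3 (w(N) = -26/3 + 44 = 106/3)
(3592972 + w(25))/(4647530 + T(306)) = (3592972 + 106/3)/(4647530 + (-1049 - 1*306)) = 10779022/(3*(4647530 + (-1049 - 306))) = 10779022/(3*(4647530 - 1355)) = (10779022/3)/4646175 = (10779022/3)*(1/4646175) = 10779022/13938525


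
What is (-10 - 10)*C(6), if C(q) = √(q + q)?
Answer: -40*√3 ≈ -69.282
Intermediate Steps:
C(q) = √2*√q (C(q) = √(2*q) = √2*√q)
(-10 - 10)*C(6) = (-10 - 10)*(√2*√6) = -40*√3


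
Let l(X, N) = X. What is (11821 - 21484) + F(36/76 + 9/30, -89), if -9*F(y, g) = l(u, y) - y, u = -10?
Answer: -16521683/1710 ≈ -9661.8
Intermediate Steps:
F(y, g) = 10/9 + y/9 (F(y, g) = -(-10 - y)/9 = 10/9 + y/9)
(11821 - 21484) + F(36/76 + 9/30, -89) = (11821 - 21484) + (10/9 + (36/76 + 9/30)/9) = -9663 + (10/9 + (36*(1/76) + 9*(1/30))/9) = -9663 + (10/9 + (9/19 + 3/10)/9) = -9663 + (10/9 + (1/9)*(147/190)) = -9663 + (10/9 + 49/570) = -9663 + 2047/1710 = -16521683/1710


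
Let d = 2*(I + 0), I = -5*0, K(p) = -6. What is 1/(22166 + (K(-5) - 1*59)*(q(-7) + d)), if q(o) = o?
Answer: 1/22621 ≈ 4.4207e-5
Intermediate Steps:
I = 0
d = 0 (d = 2*(0 + 0) = 2*0 = 0)
1/(22166 + (K(-5) - 1*59)*(q(-7) + d)) = 1/(22166 + (-6 - 1*59)*(-7 + 0)) = 1/(22166 + (-6 - 59)*(-7)) = 1/(22166 - 65*(-7)) = 1/(22166 + 455) = 1/22621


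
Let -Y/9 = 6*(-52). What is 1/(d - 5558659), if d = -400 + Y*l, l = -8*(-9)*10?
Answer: -1/3537299 ≈ -2.8270e-7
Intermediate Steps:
Y = 2808 (Y = -54*(-52) = -9*(-312) = 2808)
l = 720 (l = 72*10 = 720)
d = 2021360 (d = -400 + 2808*720 = -400 + 2021760 = 2021360)
1/(d - 5558659) = 1/(2021360 - 5558659) = 1/(-3537299) = -1/3537299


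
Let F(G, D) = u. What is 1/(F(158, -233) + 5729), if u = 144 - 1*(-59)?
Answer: 1/5932 ≈ 0.00016858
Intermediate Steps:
u = 203 (u = 144 + 59 = 203)
F(G, D) = 203
1/(F(158, -233) + 5729) = 1/(203 + 5729) = 1/5932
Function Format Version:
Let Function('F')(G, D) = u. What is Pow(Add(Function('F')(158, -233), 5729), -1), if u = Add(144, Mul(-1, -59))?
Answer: Rational(1, 5932) ≈ 0.00016858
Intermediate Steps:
u = 203 (u = Add(144, 59) = 203)
Function('F')(G, D) = 203
Pow(Add(Function('F')(158, -233), 5729), -1) = Pow(Add(203, 5729), -1) = Pow(5932, -1) = Rational(1, 5932)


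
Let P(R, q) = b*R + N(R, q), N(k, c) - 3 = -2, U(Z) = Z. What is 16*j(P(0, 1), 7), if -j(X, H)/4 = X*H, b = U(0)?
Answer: -448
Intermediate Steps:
b = 0
N(k, c) = 1 (N(k, c) = 3 - 2 = 1)
P(R, q) = 1 (P(R, q) = 0*R + 1 = 0 + 1 = 1)
j(X, H) = -4*H*X (j(X, H) = -4*X*H = -4*H*X)
16*j(P(0, 1), 7) = 16*(-4*7*1) = 16*(-28) = -448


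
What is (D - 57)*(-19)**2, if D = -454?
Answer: -184471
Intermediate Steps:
(D - 57)*(-19)**2 = (-454 - 57)*(-19)**2 = -511*361 = -184471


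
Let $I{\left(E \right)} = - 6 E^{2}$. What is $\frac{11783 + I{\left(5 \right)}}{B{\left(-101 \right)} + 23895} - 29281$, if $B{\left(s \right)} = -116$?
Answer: $- \frac{696261266}{23779} \approx -29281.0$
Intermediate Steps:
$\frac{11783 + I{\left(5 \right)}}{B{\left(-101 \right)} + 23895} - 29281 = \frac{11783 - 6 \cdot 5^{2}}{-116 + 23895} - 29281 = \frac{11783 - 150}{23779} - 29281 = \left(11783 - 150\right) \frac{1}{23779} - 29281 = 11633 \cdot \frac{1}{23779} - 29281 = \frac{11633}{23779} - 29281 = - \frac{696261266}{23779}$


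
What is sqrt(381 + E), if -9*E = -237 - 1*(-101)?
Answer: sqrt(3565)/3 ≈ 19.903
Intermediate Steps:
E = 136/9 (E = -(-237 - 1*(-101))/9 = -(-237 + 101)/9 = -1/9*(-136) = 136/9 ≈ 15.111)
sqrt(381 + E) = sqrt(381 + 136/9) = sqrt(3565/9) = sqrt(3565)/3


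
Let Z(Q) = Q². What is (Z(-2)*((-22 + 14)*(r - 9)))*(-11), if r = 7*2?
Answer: 1760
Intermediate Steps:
r = 14
(Z(-2)*((-22 + 14)*(r - 9)))*(-11) = ((-2)²*((-22 + 14)*(14 - 9)))*(-11) = (4*(-8*5))*(-11) = (4*(-40))*(-11) = -160*(-11) = 1760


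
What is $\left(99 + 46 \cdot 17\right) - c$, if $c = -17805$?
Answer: $18686$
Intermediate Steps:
$\left(99 + 46 \cdot 17\right) - c = \left(99 + 46 \cdot 17\right) - -17805 = \left(99 + 782\right) + 17805 = 881 + 17805 = 18686$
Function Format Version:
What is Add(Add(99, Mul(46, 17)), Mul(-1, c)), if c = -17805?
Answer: 18686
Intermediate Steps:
Add(Add(99, Mul(46, 17)), Mul(-1, c)) = Add(Add(99, Mul(46, 17)), Mul(-1, -17805)) = Add(Add(99, 782), 17805) = Add(881, 17805) = 18686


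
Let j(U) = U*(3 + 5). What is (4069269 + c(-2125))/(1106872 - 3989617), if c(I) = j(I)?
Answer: -4052269/2882745 ≈ -1.4057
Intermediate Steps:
j(U) = 8*U (j(U) = U*8 = 8*U)
c(I) = 8*I
(4069269 + c(-2125))/(1106872 - 3989617) = (4069269 + 8*(-2125))/(1106872 - 3989617) = (4069269 - 17000)/(-2882745) = 4052269*(-1/2882745) = -4052269/2882745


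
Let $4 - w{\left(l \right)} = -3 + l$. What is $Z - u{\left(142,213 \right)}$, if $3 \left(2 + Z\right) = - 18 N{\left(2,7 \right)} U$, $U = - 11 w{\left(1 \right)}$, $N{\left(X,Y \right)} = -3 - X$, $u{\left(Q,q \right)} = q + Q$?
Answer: $-2337$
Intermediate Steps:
$w{\left(l \right)} = 7 - l$ ($w{\left(l \right)} = 4 - \left(-3 + l\right) = 7 - l$)
$u{\left(Q,q \right)} = Q + q$
$U = -66$ ($U = - 11 \left(7 - 1\right) = \left(-11\right) 6 = -66$)
$Z = -1982$ ($Z = -2 + \frac{- 18 \left(-3 - 2\right) \left(-66\right)}{3} = -2 + \frac{\left(-18\right) \left(-5\right) \left(-66\right)}{3} = -2 + \frac{90 \left(-66\right)}{3} = -2 + \frac{1}{3} \left(-5940\right) = -2 - 1980 = -1982$)
$Z - u{\left(142,213 \right)} = -1982 - \left(142 + 213\right) = -1982 - 355 = -2337$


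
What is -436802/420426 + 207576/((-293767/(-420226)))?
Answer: 18336570339206921/61753642371 ≈ 2.9693e+5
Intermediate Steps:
-436802/420426 + 207576/((-293767/(-420226))) = -436802*1/420426 + 207576/((-293767*(-1/420226))) = -218401/210213 + 207576/(293767/420226) = -218401/210213 + 207576*(420226/293767) = -218401/210213 + 87228832176/293767 = 18336570339206921/61753642371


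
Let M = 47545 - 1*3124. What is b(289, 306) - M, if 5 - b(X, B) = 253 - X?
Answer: -44380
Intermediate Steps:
b(X, B) = -248 + X (b(X, B) = 5 - (253 - X) = 5 + (-253 + X) = -248 + X)
M = 44421 (M = 47545 - 3124 = 44421)
b(289, 306) - M = (-248 + 289) - 1*44421 = 41 - 44421 = -44380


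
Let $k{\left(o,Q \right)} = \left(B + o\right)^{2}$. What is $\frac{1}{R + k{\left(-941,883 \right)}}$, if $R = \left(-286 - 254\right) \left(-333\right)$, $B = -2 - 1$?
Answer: $\frac{1}{1070956} \approx 9.3375 \cdot 10^{-7}$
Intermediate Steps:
$B = -3$ ($B = -2 - 1 = -3$)
$R = 179820$ ($R = \left(-540\right) \left(-333\right) = 179820$)
$k{\left(o,Q \right)} = \left(-3 + o\right)^{2}$
$\frac{1}{R + k{\left(-941,883 \right)}} = \frac{1}{179820 + \left(-3 - 941\right)^{2}} = \frac{1}{179820 + \left(-944\right)^{2}} = \frac{1}{179820 + 891136} = \frac{1}{1070956}$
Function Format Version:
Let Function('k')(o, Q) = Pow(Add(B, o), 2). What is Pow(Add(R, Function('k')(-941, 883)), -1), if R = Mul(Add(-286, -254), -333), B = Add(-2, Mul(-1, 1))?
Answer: Rational(1, 1070956) ≈ 9.3375e-7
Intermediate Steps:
B = -3 (B = Add(-2, -1) = -3)
R = 179820 (R = Mul(-540, -333) = 179820)
Function('k')(o, Q) = Pow(Add(-3, o), 2)
Pow(Add(R, Function('k')(-941, 883)), -1) = Pow(Add(179820, Pow(Add(-3, -941), 2)), -1) = Pow(Add(179820, Pow(-944, 2)), -1) = Pow(Add(179820, 891136), -1) = Pow(1070956, -1) = Rational(1, 1070956)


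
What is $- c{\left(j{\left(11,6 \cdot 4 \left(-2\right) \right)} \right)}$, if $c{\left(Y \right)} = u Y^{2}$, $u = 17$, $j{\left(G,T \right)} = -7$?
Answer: $-833$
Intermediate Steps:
$c{\left(Y \right)} = 17 Y^{2}$
$- c{\left(j{\left(11,6 \cdot 4 \left(-2\right) \right)} \right)} = - 17 \left(-7\right)^{2} = - 17 \cdot 49 = \left(-1\right) 833 = -833$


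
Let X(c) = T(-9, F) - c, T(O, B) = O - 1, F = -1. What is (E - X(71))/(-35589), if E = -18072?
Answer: 5997/11863 ≈ 0.50552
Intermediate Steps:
T(O, B) = -1 + O
X(c) = -10 - c (X(c) = (-1 - 9) - c = -10 - c)
(E - X(71))/(-35589) = (-18072 - (-10 - 1*71))/(-35589) = (-18072 - (-10 - 71))*(-1/35589) = (-18072 - 1*(-81))*(-1/35589) = (-18072 + 81)*(-1/35589) = -17991*(-1/35589) = 5997/11863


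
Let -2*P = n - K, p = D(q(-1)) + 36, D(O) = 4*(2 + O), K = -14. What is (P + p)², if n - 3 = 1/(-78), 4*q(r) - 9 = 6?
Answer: 62078641/24336 ≈ 2550.9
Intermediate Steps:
q(r) = 15/4 (q(r) = 9/4 + (¼)*6 = 9/4 + 3/2 = 15/4)
D(O) = 8 + 4*O
n = 233/78 (n = 3 + 1/(-78) = 3 - 1/78 = 233/78 ≈ 2.9872)
p = 59 (p = (8 + 4*(15/4)) + 36 = (8 + 15) + 36 = 23 + 36 = 59)
P = -1325/156 (P = -(233/78 - 1*(-14))/2 = -(233/78 + 14)/2 = -½*1325/78 = -1325/156 ≈ -8.4936)
(P + p)² = (-1325/156 + 59)² = (7879/156)² = 62078641/24336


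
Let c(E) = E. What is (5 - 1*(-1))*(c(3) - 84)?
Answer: -486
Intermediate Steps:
(5 - 1*(-1))*(c(3) - 84) = (5 - 1*(-1))*(3 - 84) = (5 + 1)*(-81) = 6*(-81) = -486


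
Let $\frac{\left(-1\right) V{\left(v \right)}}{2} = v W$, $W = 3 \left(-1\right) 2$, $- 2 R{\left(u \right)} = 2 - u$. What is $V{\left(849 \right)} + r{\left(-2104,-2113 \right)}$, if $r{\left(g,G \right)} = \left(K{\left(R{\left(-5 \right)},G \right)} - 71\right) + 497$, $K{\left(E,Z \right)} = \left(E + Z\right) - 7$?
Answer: $\frac{16981}{2} \approx 8490.5$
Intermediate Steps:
$R{\left(u \right)} = -1 + \frac{u}{2}$ ($R{\left(u \right)} = - \frac{2 - u}{2} = -1 + \frac{u}{2}$)
$K{\left(E,Z \right)} = -7 + E + Z$
$W = -6$ ($W = \left(-3\right) 2 = -6$)
$V{\left(v \right)} = 12 v$ ($V{\left(v \right)} = - 2 v \left(-6\right) = - 2 \left(- 6 v\right) = 12 v$)
$r{\left(g,G \right)} = \frac{831}{2} + G$ ($r{\left(g,G \right)} = \left(\left(-7 + \left(-1 + \frac{1}{2} \left(-5\right)\right) + G\right) - 71\right) + 497 = \left(\left(-7 - \frac{7}{2} + G\right) - 71\right) + 497 = \left(\left(- \frac{21}{2} + G\right) - 71\right) + 497 = \left(- \frac{163}{2} + G\right) + 497 = \frac{831}{2} + G$)
$V{\left(849 \right)} + r{\left(-2104,-2113 \right)} = 12 \cdot 849 + \left(\frac{831}{2} - 2113\right) = 10188 - \frac{3395}{2} = \frac{16981}{2}$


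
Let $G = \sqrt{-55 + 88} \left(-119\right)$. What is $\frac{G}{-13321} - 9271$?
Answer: $-9271 + \frac{17 \sqrt{33}}{1903} \approx -9271.0$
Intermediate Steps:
$G = - 119 \sqrt{33}$ ($G = \sqrt{33} \left(-119\right) = - 119 \sqrt{33} \approx -683.6$)
$\frac{G}{-13321} - 9271 = \frac{\left(-119\right) \sqrt{33}}{-13321} - 9271 = - 119 \sqrt{33} \left(- \frac{1}{13321}\right) - 9271 = \frac{17 \sqrt{33}}{1903} - 9271 = -9271 + \frac{17 \sqrt{33}}{1903}$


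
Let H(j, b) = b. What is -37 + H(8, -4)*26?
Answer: -141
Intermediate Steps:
-37 + H(8, -4)*26 = -37 - 4*26 = -37 - 104 = -141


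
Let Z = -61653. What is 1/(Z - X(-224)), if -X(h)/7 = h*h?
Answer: 1/289579 ≈ 3.4533e-6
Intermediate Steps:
X(h) = -7*h² (X(h) = -7*h*h = -7*h²)
1/(Z - X(-224)) = 1/(-61653 - (-7)*(-224)²) = 1/(-61653 - (-7)*50176) = 1/(-61653 - 1*(-351232)) = 1/(-61653 + 351232) = 1/289579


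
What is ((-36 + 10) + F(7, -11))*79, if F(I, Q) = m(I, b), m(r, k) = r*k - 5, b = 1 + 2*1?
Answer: -790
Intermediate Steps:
b = 3 (b = 1 + 2 = 3)
m(r, k) = -5 + k*r (m(r, k) = k*r - 5 = -5 + k*r)
F(I, Q) = -5 + 3*I
((-36 + 10) + F(7, -11))*79 = ((-36 + 10) + (-5 + 3*7))*79 = (-26 + (-5 + 21))*79 = (-26 + 16)*79 = -10*79 = -790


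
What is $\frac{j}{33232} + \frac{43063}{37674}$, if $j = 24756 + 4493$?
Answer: $\frac{1266498221}{625991184} \approx 2.0232$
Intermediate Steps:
$j = 29249$
$\frac{j}{33232} + \frac{43063}{37674} = \frac{29249}{33232} + \frac{43063}{37674} = \frac{1266498221}{625991184}$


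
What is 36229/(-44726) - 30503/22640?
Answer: -1092250869/506298320 ≈ -2.1573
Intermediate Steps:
36229/(-44726) - 30503/22640 = 36229*(-1/44726) - 30503*1/22640 = -36229/44726 - 30503/22640 = -1092250869/506298320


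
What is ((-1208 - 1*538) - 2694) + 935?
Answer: -3505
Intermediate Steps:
((-1208 - 1*538) - 2694) + 935 = ((-1208 - 538) - 2694) + 935 = (-1746 - 2694) + 935 = -4440 + 935 = -3505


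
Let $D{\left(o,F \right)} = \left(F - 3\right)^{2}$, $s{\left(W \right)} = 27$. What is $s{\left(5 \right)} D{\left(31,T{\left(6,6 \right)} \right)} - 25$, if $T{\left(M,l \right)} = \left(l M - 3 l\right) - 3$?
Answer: $3863$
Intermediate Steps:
$T{\left(M,l \right)} = -3 - 3 l + M l$ ($T{\left(M,l \right)} = \left(M l - 3 l\right) - 3 = \left(- 3 l + M l\right) - 3 = -3 - 3 l + M l$)
$D{\left(o,F \right)} = \left(-3 + F\right)^{2}$
$s{\left(5 \right)} D{\left(31,T{\left(6,6 \right)} \right)} - 25 = 27 \left(-3 - -15\right)^{2} - 25 = 27 \left(-3 + 15\right)^{2} - 25 = 27 \cdot 12^{2} - 25 = 27 \cdot 144 - 25 = 3888 - 25 = 3863$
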